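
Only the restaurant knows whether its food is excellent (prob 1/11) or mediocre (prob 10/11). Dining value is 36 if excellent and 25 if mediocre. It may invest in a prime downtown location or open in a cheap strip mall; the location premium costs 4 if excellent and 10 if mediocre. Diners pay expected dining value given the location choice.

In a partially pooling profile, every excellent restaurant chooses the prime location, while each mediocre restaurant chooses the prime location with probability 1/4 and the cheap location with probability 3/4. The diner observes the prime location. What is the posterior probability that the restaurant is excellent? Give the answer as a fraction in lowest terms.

P(the prime location) = (1/11)·1 + (10/11)·(1/4) = 7/22.
By Bayes' rule, P(excellent | the prime location) = (1/11) / (7/22) = 2/7.

2/7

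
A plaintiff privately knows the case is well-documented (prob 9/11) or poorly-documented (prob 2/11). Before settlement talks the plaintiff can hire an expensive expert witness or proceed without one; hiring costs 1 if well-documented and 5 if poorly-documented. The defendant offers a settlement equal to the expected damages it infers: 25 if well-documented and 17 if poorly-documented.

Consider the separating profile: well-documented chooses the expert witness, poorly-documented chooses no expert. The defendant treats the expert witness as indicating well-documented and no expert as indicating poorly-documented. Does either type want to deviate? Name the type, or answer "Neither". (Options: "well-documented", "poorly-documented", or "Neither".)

poorly-documented

The expert witness pays 25; no expert pays 17.
well-documented: assigned the expert witness, nets 25 − 1 = 24; deviating to no expert nets 17.
poorly-documented: assigned no expert, nets 17; deviating to the expert witness nets 25 − 5 = 20.
The poorly-documented type gains 3 by deviating.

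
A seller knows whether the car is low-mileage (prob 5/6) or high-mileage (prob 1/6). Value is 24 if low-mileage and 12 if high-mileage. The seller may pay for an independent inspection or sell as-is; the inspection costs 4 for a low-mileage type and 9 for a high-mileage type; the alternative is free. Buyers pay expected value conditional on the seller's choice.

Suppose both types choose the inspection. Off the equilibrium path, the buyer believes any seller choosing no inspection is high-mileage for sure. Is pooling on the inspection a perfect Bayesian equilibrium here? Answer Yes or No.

Yes

On path, the buyer holds the prior and pays 5/6·24 + 1/6·12 = 22. Off path (no inspection), believing high-mileage, it pays 12.
low-mileage: the inspection nets 22 − 4 = 18; no inspection nets 12. low-mileage stays.
high-mileage: the inspection nets 22 − 9 = 13; no inspection nets 12. high-mileage stays.
No type deviates, so pooling is sustained.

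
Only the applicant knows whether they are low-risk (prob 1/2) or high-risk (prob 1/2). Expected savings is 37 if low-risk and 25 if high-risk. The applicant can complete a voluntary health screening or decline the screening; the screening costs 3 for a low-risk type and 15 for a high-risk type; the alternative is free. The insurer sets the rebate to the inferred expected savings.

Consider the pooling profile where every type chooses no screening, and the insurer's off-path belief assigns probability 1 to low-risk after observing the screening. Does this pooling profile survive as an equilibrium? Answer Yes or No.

On path, the insurer holds the prior and pays 1/2·37 + 1/2·25 = 31. Off path (the screening), believing low-risk, it pays 37.
low-risk: no screening nets 31; the screening nets 37 − 3 = 34. low-risk would deviate.
high-risk: no screening nets 31; the screening nets 37 − 15 = 22. high-risk stays.
A type deviates, so pooling fails.

No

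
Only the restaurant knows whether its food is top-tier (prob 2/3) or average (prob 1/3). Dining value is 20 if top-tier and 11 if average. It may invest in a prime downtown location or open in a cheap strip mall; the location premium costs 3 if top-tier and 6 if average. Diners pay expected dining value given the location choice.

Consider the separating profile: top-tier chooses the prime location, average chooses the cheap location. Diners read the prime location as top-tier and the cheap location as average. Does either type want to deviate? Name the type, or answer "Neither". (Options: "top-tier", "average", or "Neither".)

average

The prime location pays 20; the cheap location pays 11.
top-tier: assigned the prime location, nets 20 − 3 = 17; deviating to the cheap location nets 11.
average: assigned the cheap location, nets 11; deviating to the prime location nets 20 − 6 = 14.
The average type gains 3 by deviating.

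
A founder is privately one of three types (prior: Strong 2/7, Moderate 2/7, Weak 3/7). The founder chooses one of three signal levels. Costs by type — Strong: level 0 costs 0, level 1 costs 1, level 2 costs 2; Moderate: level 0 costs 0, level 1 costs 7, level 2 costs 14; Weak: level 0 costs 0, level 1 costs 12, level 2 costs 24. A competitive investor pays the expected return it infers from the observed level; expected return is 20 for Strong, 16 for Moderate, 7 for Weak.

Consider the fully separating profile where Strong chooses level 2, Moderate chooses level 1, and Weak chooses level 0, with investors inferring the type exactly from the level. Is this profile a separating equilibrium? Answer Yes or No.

Separating valuations: level 2 → 20, level 1 → 16, level 0 → 7.
Strong (assigned level 2): level 0: 7 − 0 = 7; level 1: 16 − 1 = 15; level 2: 20 − 2 = 18. Strong stays.
Moderate (assigned level 1): level 0: 7 − 0 = 7; level 1: 16 − 7 = 9; level 2: 20 − 14 = 6. Moderate stays.
Weak (assigned level 0): level 0: 7 − 0 = 7; level 1: 16 − 12 = 4; level 2: 20 − 24 = -4. Weak stays.
Every type prefers its assigned level; separation holds.

Yes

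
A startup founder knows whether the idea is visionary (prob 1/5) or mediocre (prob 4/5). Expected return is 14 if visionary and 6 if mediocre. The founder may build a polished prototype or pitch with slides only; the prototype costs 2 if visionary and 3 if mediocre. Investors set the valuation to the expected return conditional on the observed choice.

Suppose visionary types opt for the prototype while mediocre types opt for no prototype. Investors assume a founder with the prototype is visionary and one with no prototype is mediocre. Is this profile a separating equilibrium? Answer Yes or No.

No

Under these beliefs, the prototype earns valuation 14 and no prototype earns valuation 6.
visionary: the prototype nets 14 − 2 = 12; no prototype nets 6. visionary prefers the prototype.
mediocre: the prototype nets 14 − 3 = 11; no prototype nets 6. mediocre would deviate to the prototype.
mediocre has a profitable deviation, so the profile is not an equilibrium.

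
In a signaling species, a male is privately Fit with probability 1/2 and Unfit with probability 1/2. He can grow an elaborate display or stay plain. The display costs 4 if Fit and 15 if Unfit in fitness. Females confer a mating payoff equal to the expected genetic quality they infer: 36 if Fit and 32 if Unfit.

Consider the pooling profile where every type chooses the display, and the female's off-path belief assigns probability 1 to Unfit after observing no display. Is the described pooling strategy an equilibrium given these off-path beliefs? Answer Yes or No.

No

On path, the female holds the prior and pays 1/2·36 + 1/2·32 = 34. Off path (no display), believing Unfit, it pays 32.
Fit: the display nets 34 − 4 = 30; no display nets 32. Fit would deviate.
Unfit: the display nets 34 − 15 = 19; no display nets 32. Unfit would deviate.
A type deviates, so pooling fails.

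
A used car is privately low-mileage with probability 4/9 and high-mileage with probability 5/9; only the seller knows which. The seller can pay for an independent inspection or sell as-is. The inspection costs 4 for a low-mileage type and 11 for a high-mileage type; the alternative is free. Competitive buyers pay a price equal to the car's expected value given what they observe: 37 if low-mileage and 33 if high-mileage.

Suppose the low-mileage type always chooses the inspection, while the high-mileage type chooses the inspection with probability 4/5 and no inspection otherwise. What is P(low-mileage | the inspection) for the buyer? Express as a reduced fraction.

1/2

P(the inspection) = (4/9)·1 + (5/9)·(4/5) = 8/9.
By Bayes' rule, P(low-mileage | the inspection) = (4/9) / (8/9) = 1/2.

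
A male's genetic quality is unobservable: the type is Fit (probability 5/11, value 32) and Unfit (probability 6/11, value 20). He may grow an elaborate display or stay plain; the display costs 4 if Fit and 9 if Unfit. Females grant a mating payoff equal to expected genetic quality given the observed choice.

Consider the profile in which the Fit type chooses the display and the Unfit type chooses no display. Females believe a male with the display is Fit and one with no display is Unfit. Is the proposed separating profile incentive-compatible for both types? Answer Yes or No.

Under these beliefs, the display earns mating payoff 32 and no display earns mating payoff 20.
Fit: the display nets 32 − 4 = 28; no display nets 20. Fit prefers the display.
Unfit: the display nets 32 − 9 = 23; no display nets 20. Unfit would deviate to the display.
Unfit has a profitable deviation, so the profile is not an equilibrium.

No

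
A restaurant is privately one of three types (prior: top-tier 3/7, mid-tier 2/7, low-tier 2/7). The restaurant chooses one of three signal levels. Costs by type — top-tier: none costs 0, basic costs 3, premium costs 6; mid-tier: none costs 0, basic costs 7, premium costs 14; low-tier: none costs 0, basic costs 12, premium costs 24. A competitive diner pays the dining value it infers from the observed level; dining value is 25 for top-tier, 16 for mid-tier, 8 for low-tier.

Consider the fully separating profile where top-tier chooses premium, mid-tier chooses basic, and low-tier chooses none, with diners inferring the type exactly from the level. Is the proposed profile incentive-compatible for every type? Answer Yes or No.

Separating price premiums: premium → 25, basic → 16, none → 8.
top-tier (assigned premium): none: 8 − 0 = 8; basic: 16 − 3 = 13; premium: 25 − 6 = 19. top-tier stays.
mid-tier (assigned basic): none: 8 − 0 = 8; basic: 16 − 7 = 9; premium: 25 − 14 = 11. mid-tier prefers premium.
low-tier (assigned none): none: 8 − 0 = 8; basic: 16 − 12 = 4; premium: 25 − 24 = 1. low-tier stays.
At least one type deviates; the separating profile fails.

No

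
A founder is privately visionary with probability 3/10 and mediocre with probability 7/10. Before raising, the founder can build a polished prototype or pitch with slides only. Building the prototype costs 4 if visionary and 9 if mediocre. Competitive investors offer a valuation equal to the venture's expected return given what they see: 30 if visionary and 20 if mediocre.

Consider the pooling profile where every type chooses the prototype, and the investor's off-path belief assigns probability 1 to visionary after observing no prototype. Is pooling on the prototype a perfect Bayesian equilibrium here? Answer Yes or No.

No

On path, the investor holds the prior and pays 3/10·30 + 7/10·20 = 23. Off path (no prototype), believing visionary, it pays 30.
visionary: the prototype nets 23 − 4 = 19; no prototype nets 30. visionary would deviate.
mediocre: the prototype nets 23 − 9 = 14; no prototype nets 30. mediocre would deviate.
A type deviates, so pooling fails.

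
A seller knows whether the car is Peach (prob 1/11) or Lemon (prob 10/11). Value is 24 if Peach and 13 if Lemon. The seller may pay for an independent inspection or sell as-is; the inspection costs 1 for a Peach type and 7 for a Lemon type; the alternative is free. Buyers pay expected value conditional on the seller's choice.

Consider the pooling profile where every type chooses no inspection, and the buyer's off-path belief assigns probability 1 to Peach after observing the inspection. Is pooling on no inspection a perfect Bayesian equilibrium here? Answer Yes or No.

On path, the buyer holds the prior and pays 1/11·24 + 10/11·13 = 14. Off path (the inspection), believing Peach, it pays 24.
Peach: no inspection nets 14; the inspection nets 24 − 1 = 23. Peach would deviate.
Lemon: no inspection nets 14; the inspection nets 24 − 7 = 17. Lemon would deviate.
A type deviates, so pooling fails.

No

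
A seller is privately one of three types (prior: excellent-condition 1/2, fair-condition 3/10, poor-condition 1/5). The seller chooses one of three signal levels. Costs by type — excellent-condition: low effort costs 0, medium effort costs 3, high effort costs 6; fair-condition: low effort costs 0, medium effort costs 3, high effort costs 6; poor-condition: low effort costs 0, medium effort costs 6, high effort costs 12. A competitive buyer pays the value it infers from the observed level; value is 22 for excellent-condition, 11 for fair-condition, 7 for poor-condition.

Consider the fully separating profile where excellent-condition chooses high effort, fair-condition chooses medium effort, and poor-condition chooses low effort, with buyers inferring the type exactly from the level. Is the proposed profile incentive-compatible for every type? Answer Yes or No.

No

Separating prices: high effort → 22, medium effort → 11, low effort → 7.
excellent-condition (assigned high effort): low effort: 7 − 0 = 7; medium effort: 11 − 3 = 8; high effort: 22 − 6 = 16. excellent-condition stays.
fair-condition (assigned medium effort): low effort: 7 − 0 = 7; medium effort: 11 − 3 = 8; high effort: 22 − 6 = 16. fair-condition prefers high effort.
poor-condition (assigned low effort): low effort: 7 − 0 = 7; medium effort: 11 − 6 = 5; high effort: 22 − 12 = 10. poor-condition prefers high effort.
At least one type deviates; the separating profile fails.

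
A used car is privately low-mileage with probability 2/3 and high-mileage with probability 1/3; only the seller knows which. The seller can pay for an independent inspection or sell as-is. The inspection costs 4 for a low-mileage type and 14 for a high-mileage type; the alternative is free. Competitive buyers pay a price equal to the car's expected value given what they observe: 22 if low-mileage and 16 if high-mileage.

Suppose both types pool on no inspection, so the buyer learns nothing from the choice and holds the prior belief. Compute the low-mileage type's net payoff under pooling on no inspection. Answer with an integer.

Pooled price = 2/3·22 + 1/3·16 = 20.
low-mileage pays no cost for no inspection, so net payoff = 20.

20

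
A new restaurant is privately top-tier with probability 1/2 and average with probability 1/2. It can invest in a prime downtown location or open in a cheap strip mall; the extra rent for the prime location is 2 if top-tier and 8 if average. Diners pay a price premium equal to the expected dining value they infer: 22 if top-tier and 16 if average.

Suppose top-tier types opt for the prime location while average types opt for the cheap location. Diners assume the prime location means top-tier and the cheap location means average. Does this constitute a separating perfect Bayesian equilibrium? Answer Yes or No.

Under these beliefs, the prime location earns price premium 22 and the cheap location earns price premium 16.
top-tier: the prime location nets 22 − 2 = 20; the cheap location nets 16. top-tier prefers the prime location.
average: the prime location nets 22 − 8 = 14; the cheap location nets 16. average prefers the cheap location.
Neither type deviates, so the separating profile is an equilibrium.

Yes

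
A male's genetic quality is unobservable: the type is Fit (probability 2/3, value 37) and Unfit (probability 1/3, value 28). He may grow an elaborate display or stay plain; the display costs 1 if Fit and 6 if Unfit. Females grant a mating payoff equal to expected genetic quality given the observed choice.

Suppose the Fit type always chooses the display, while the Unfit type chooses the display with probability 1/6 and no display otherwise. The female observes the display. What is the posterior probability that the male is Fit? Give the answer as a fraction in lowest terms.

12/13

P(the display) = (2/3)·1 + (1/3)·(1/6) = 13/18.
By Bayes' rule, P(Fit | the display) = (2/3) / (13/18) = 12/13.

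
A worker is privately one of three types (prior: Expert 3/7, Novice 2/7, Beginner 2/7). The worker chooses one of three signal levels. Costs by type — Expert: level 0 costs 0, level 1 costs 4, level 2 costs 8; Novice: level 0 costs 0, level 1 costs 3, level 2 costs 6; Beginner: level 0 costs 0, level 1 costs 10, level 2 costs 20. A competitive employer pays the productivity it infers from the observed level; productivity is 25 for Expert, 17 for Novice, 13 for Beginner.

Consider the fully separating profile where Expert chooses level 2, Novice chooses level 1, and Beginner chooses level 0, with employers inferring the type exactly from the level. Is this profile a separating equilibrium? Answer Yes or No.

No

Separating wages: level 2 → 25, level 1 → 17, level 0 → 13.
Expert (assigned level 2): level 0: 13 − 0 = 13; level 1: 17 − 4 = 13; level 2: 25 − 8 = 17. Expert stays.
Novice (assigned level 1): level 0: 13 − 0 = 13; level 1: 17 − 3 = 14; level 2: 25 − 6 = 19. Novice prefers level 2.
Beginner (assigned level 0): level 0: 13 − 0 = 13; level 1: 17 − 10 = 7; level 2: 25 − 20 = 5. Beginner stays.
At least one type deviates; the separating profile fails.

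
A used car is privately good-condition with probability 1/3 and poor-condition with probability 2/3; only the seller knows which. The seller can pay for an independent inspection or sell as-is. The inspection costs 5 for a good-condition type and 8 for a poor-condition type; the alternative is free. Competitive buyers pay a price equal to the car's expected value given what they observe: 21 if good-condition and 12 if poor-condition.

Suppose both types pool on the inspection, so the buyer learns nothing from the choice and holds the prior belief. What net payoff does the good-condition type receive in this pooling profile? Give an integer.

Pooled price = 1/3·21 + 2/3·12 = 15.
good-condition pays cost 5 for the inspection, so net payoff = 15 − 5 = 10.

10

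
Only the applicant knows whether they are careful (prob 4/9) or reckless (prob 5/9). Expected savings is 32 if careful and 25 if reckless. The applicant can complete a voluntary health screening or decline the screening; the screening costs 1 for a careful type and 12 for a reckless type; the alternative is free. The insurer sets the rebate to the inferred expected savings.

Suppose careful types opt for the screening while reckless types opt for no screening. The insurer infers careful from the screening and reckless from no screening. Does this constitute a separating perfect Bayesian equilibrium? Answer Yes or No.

Yes

Under these beliefs, the screening earns rebate 32 and no screening earns rebate 25.
careful: the screening nets 32 − 1 = 31; no screening nets 25. careful prefers the screening.
reckless: the screening nets 32 − 12 = 20; no screening nets 25. reckless prefers no screening.
Neither type deviates, so the separating profile is an equilibrium.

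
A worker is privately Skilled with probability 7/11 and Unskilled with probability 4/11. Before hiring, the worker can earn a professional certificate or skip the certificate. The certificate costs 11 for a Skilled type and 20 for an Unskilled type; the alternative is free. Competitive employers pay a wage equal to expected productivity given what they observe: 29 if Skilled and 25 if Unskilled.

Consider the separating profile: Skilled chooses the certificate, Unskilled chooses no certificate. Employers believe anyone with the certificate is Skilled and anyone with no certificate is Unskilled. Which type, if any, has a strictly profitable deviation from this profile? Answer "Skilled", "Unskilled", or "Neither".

The certificate pays 29; no certificate pays 25.
Skilled: assigned the certificate, nets 29 − 11 = 18; deviating to no certificate nets 25.
Unskilled: assigned no certificate, nets 25; deviating to the certificate nets 29 − 20 = 9.
The Skilled type gains 7 by deviating.

Skilled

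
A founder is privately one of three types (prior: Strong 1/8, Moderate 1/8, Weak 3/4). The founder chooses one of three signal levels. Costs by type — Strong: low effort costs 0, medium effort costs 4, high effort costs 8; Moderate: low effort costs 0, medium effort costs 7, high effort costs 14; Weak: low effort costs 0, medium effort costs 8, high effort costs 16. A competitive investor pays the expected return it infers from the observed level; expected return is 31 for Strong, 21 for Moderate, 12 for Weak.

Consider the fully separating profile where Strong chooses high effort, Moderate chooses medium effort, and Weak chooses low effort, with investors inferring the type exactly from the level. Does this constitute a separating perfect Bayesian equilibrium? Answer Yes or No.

Separating valuations: high effort → 31, medium effort → 21, low effort → 12.
Strong (assigned high effort): low effort: 12 − 0 = 12; medium effort: 21 − 4 = 17; high effort: 31 − 8 = 23. Strong stays.
Moderate (assigned medium effort): low effort: 12 − 0 = 12; medium effort: 21 − 7 = 14; high effort: 31 − 14 = 17. Moderate prefers high effort.
Weak (assigned low effort): low effort: 12 − 0 = 12; medium effort: 21 − 8 = 13; high effort: 31 − 16 = 15. Weak prefers high effort.
At least one type deviates; the separating profile fails.

No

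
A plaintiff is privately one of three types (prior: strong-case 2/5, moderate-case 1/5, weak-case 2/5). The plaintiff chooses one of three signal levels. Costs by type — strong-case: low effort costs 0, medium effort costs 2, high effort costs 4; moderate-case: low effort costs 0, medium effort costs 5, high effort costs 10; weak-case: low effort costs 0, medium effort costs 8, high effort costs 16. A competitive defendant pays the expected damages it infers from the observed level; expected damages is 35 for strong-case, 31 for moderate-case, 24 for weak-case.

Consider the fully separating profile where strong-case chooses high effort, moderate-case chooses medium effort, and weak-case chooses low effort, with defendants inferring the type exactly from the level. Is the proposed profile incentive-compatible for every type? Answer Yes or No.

Yes

Separating settlements: high effort → 35, medium effort → 31, low effort → 24.
strong-case (assigned high effort): low effort: 24 − 0 = 24; medium effort: 31 − 2 = 29; high effort: 35 − 4 = 31. strong-case stays.
moderate-case (assigned medium effort): low effort: 24 − 0 = 24; medium effort: 31 − 5 = 26; high effort: 35 − 10 = 25. moderate-case stays.
weak-case (assigned low effort): low effort: 24 − 0 = 24; medium effort: 31 − 8 = 23; high effort: 35 − 16 = 19. weak-case stays.
Every type prefers its assigned level; separation holds.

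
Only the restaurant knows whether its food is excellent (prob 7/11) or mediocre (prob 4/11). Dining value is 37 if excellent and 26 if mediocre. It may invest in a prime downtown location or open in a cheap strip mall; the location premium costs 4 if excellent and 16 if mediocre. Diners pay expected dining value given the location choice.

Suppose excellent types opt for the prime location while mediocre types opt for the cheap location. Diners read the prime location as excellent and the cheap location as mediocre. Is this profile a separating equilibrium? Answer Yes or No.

Yes

Under these beliefs, the prime location earns price premium 37 and the cheap location earns price premium 26.
excellent: the prime location nets 37 − 4 = 33; the cheap location nets 26. excellent prefers the prime location.
mediocre: the prime location nets 37 − 16 = 21; the cheap location nets 26. mediocre prefers the cheap location.
Neither type deviates, so the separating profile is an equilibrium.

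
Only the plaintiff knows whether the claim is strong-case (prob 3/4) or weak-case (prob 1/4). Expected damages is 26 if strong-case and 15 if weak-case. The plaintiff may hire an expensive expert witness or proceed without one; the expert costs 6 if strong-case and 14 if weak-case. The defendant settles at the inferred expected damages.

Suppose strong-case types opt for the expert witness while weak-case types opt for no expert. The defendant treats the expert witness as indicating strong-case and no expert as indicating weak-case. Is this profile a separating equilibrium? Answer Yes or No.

Under these beliefs, the expert witness earns settlement 26 and no expert earns settlement 15.
strong-case: the expert witness nets 26 − 6 = 20; no expert nets 15. strong-case prefers the expert witness.
weak-case: the expert witness nets 26 − 14 = 12; no expert nets 15. weak-case prefers no expert.
Neither type deviates, so the separating profile is an equilibrium.

Yes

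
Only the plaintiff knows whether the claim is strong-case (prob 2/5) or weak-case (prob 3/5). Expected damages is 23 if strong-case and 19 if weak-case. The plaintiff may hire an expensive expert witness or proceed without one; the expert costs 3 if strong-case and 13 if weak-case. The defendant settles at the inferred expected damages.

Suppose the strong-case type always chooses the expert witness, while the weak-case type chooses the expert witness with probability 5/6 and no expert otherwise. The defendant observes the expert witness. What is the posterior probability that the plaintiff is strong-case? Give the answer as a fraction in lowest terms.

P(the expert witness) = (2/5)·1 + (3/5)·(5/6) = 9/10.
By Bayes' rule, P(strong-case | the expert witness) = (2/5) / (9/10) = 4/9.

4/9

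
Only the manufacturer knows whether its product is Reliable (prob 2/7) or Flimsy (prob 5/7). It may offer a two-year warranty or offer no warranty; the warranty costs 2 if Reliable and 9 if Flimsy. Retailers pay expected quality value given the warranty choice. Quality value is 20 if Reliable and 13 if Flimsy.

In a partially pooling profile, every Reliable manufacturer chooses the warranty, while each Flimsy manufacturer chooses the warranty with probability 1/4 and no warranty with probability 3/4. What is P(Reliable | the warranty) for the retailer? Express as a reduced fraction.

8/13

P(the warranty) = (2/7)·1 + (5/7)·(1/4) = 13/28.
By Bayes' rule, P(Reliable | the warranty) = (2/7) / (13/28) = 8/13.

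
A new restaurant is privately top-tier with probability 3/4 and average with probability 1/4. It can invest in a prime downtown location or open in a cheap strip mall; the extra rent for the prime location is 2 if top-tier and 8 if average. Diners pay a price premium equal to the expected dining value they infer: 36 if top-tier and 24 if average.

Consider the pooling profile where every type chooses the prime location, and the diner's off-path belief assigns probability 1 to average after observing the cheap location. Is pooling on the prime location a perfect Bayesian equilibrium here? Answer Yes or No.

On path, the diner holds the prior and pays 3/4·36 + 1/4·24 = 33. Off path (the cheap location), believing average, it pays 24.
top-tier: the prime location nets 33 − 2 = 31; the cheap location nets 24. top-tier stays.
average: the prime location nets 33 − 8 = 25; the cheap location nets 24. average stays.
No type deviates, so pooling is sustained.

Yes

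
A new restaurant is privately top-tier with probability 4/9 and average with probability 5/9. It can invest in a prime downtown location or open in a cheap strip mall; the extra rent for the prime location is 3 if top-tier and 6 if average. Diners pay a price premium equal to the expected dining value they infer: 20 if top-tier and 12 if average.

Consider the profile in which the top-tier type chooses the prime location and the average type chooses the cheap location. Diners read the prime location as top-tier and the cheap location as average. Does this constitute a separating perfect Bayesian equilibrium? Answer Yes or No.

Under these beliefs, the prime location earns price premium 20 and the cheap location earns price premium 12.
top-tier: the prime location nets 20 − 3 = 17; the cheap location nets 12. top-tier prefers the prime location.
average: the prime location nets 20 − 6 = 14; the cheap location nets 12. average would deviate to the prime location.
average has a profitable deviation, so the profile is not an equilibrium.

No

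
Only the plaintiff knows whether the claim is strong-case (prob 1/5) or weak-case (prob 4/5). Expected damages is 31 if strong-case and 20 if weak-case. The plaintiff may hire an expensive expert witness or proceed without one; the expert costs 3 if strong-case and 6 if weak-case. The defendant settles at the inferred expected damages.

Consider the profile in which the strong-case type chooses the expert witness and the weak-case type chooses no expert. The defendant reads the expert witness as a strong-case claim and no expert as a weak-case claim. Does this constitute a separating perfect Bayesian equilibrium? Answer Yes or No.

Under these beliefs, the expert witness earns settlement 31 and no expert earns settlement 20.
strong-case: the expert witness nets 31 − 3 = 28; no expert nets 20. strong-case prefers the expert witness.
weak-case: the expert witness nets 31 − 6 = 25; no expert nets 20. weak-case would deviate to the expert witness.
weak-case has a profitable deviation, so the profile is not an equilibrium.

No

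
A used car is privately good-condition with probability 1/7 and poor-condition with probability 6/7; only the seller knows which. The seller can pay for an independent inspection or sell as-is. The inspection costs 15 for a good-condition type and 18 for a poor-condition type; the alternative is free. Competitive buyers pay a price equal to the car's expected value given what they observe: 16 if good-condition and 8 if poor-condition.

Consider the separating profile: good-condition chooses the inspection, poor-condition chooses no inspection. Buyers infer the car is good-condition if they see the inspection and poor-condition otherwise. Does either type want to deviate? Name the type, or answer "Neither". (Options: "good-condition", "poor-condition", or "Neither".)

The inspection pays 16; no inspection pays 8.
good-condition: assigned the inspection, nets 16 − 15 = 1; deviating to no inspection nets 8.
poor-condition: assigned no inspection, nets 8; deviating to the inspection nets 16 − 18 = -2.
The good-condition type gains 7 by deviating.

good-condition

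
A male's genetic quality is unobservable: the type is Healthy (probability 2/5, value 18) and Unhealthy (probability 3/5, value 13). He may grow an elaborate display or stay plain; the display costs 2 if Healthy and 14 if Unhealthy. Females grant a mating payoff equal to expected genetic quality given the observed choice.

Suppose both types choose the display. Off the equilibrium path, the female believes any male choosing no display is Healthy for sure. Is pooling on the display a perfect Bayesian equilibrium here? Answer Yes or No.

On path, the female holds the prior and pays 2/5·18 + 3/5·13 = 15. Off path (no display), believing Healthy, it pays 18.
Healthy: the display nets 15 − 2 = 13; no display nets 18. Healthy would deviate.
Unhealthy: the display nets 15 − 14 = 1; no display nets 18. Unhealthy would deviate.
A type deviates, so pooling fails.

No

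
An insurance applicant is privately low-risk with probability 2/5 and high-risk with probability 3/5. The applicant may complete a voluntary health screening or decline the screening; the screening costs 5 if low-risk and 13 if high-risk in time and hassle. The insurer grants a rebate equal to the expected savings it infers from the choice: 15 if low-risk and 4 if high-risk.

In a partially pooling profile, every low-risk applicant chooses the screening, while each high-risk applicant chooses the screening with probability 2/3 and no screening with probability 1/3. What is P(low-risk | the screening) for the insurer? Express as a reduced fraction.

1/2

P(the screening) = (2/5)·1 + (3/5)·(2/3) = 4/5.
By Bayes' rule, P(low-risk | the screening) = (2/5) / (4/5) = 1/2.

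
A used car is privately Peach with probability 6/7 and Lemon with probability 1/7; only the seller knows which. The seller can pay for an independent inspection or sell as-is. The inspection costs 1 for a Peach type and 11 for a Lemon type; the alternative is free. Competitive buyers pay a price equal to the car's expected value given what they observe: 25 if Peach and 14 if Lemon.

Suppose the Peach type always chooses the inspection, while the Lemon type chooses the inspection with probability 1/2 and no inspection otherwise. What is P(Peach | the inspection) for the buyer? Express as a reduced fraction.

P(the inspection) = (6/7)·1 + (1/7)·(1/2) = 13/14.
By Bayes' rule, P(Peach | the inspection) = (6/7) / (13/14) = 12/13.

12/13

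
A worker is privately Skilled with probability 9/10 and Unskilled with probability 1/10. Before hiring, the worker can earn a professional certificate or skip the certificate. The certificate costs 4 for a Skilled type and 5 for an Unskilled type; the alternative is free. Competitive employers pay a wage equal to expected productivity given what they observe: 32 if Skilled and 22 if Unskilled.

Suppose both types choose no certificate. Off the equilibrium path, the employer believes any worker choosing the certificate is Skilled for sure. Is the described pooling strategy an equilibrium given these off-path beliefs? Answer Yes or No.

On path, the employer holds the prior and pays 9/10·32 + 1/10·22 = 31. Off path (the certificate), believing Skilled, it pays 32.
Skilled: no certificate nets 31; the certificate nets 32 − 4 = 28. Skilled stays.
Unskilled: no certificate nets 31; the certificate nets 32 − 5 = 27. Unskilled stays.
No type deviates, so pooling is sustained.

Yes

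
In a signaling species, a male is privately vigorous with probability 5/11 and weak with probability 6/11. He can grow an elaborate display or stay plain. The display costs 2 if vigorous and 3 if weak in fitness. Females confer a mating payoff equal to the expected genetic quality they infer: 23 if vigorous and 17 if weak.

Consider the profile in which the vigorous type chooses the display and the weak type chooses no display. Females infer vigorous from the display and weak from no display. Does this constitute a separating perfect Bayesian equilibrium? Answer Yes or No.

No

Under these beliefs, the display earns mating payoff 23 and no display earns mating payoff 17.
vigorous: the display nets 23 − 2 = 21; no display nets 17. vigorous prefers the display.
weak: the display nets 23 − 3 = 20; no display nets 17. weak would deviate to the display.
weak has a profitable deviation, so the profile is not an equilibrium.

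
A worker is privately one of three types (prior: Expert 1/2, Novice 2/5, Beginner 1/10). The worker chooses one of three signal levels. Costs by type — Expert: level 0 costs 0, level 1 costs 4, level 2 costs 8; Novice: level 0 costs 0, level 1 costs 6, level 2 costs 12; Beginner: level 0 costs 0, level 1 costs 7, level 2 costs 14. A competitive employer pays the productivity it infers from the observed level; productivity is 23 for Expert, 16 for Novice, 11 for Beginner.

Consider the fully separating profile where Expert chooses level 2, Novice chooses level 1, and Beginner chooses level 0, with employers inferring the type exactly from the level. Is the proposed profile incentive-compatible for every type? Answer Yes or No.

No

Separating wages: level 2 → 23, level 1 → 16, level 0 → 11.
Expert (assigned level 2): level 0: 11 − 0 = 11; level 1: 16 − 4 = 12; level 2: 23 − 8 = 15. Expert stays.
Novice (assigned level 1): level 0: 11 − 0 = 11; level 1: 16 − 6 = 10; level 2: 23 − 12 = 11. Novice prefers level 0.
Beginner (assigned level 0): level 0: 11 − 0 = 11; level 1: 16 − 7 = 9; level 2: 23 − 14 = 9. Beginner stays.
At least one type deviates; the separating profile fails.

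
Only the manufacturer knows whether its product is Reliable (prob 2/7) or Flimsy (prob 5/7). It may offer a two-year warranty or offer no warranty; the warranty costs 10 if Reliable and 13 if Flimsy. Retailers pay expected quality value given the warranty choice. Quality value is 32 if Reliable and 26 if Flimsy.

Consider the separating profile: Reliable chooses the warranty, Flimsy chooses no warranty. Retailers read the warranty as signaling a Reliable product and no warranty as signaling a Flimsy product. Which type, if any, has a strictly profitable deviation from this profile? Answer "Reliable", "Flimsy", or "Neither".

Reliable

The warranty pays 32; no warranty pays 26.
Reliable: assigned the warranty, nets 32 − 10 = 22; deviating to no warranty nets 26.
Flimsy: assigned no warranty, nets 26; deviating to the warranty nets 32 − 13 = 19.
The Reliable type gains 4 by deviating.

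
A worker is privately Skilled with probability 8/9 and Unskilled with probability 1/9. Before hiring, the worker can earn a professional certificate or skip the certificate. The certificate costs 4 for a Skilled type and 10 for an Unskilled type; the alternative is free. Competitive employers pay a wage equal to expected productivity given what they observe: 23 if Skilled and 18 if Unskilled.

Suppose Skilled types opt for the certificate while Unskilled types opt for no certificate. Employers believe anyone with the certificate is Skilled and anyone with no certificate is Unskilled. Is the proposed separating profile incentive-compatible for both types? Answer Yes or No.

Under these beliefs, the certificate earns wage 23 and no certificate earns wage 18.
Skilled: the certificate nets 23 − 4 = 19; no certificate nets 18. Skilled prefers the certificate.
Unskilled: the certificate nets 23 − 10 = 13; no certificate nets 18. Unskilled prefers no certificate.
Neither type deviates, so the separating profile is an equilibrium.

Yes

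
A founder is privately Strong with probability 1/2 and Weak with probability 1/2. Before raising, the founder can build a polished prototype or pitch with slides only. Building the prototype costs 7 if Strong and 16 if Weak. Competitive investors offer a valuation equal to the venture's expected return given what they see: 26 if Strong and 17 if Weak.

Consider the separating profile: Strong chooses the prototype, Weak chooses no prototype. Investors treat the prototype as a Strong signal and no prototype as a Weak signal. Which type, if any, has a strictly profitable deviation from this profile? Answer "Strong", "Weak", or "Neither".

Neither

The prototype pays 26; no prototype pays 17.
Strong: assigned the prototype, nets 26 − 7 = 19; deviating to no prototype nets 17.
Weak: assigned no prototype, nets 17; deviating to the prototype nets 26 − 16 = 10.
Both types strictly prefer their assigned action; no profitable deviation.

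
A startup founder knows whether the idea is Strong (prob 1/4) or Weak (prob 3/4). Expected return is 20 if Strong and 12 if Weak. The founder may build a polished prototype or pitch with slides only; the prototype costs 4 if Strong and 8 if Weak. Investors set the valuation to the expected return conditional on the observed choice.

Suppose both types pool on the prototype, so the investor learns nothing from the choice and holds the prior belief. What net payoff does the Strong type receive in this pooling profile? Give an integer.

Pooled valuation = 1/4·20 + 3/4·12 = 14.
Strong pays cost 4 for the prototype, so net payoff = 14 − 4 = 10.

10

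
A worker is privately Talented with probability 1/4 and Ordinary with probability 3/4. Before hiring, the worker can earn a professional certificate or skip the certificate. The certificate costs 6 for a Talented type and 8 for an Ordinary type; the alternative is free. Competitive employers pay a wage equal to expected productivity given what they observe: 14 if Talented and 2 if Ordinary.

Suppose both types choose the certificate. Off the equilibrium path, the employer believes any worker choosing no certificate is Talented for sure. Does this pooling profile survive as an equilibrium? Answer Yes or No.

No

On path, the employer holds the prior and pays 1/4·14 + 3/4·2 = 5. Off path (no certificate), believing Talented, it pays 14.
Talented: the certificate nets 5 − 6 = -1; no certificate nets 14. Talented would deviate.
Ordinary: the certificate nets 5 − 8 = -3; no certificate nets 14. Ordinary would deviate.
A type deviates, so pooling fails.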